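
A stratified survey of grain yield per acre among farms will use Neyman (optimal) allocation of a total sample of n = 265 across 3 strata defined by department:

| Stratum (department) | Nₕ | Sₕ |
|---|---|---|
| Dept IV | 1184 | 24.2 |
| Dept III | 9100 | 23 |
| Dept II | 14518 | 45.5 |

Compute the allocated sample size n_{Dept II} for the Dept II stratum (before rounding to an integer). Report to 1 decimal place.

194.8

Neyman allocation: nₕ = n·NₕSₕ / Σⱼ NⱼSⱼ.
Σ NⱼSⱼ = 1184·24.2 + 9100·23 + 14518·45.5 = 898521.8.
n_{Dept II} = 265·14518·45.5 / 898521.8 = 194.8.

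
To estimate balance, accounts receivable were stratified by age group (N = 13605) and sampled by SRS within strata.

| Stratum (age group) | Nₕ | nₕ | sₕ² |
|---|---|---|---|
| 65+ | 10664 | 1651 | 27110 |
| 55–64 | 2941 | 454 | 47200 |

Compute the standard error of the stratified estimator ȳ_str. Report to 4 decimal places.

3.5546

Var(ȳ_str) = Σₕ Wₕ²(1 − fₕ)sₕ²/nₕ with Wₕ = Nₕ/N, N = 13605.
65+: Wₕ = 0.78382947; term = 0.78382947²·(1 − 0.15481995)·27110/1651 = 8.5265798.
55–64: Wₕ = 0.21617053; term = 0.21617053²·(1 − 0.15436926)·47200/454 = 4.1082784.
Sum = 12.634858.
SE = √(12.634858) = 3.5546.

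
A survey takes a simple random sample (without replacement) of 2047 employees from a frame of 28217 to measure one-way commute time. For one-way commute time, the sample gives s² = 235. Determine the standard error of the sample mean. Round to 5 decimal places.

0.32630

Under SRS without replacement, Var(ȳ) = (1 − f)·s²/n with f = n/N = 2047/28217 = 0.07254492.
Var(ȳ) = (1 − 0.07254492)·235/2047 = 0.92745508·0.11480215 = 0.10647384.
SE(ȳ) = √(0.10647384) = 0.32630.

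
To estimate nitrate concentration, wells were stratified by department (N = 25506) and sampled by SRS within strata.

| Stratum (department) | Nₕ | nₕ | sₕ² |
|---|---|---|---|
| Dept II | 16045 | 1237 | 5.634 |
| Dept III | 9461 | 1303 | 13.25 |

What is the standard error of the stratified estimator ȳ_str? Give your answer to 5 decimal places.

0.05357

Var(ȳ_str) = Σₕ Wₕ²(1 − fₕ)sₕ²/nₕ with Wₕ = Nₕ/N, N = 25506.
Dept II: Wₕ = 0.62906767; term = 0.62906767²·(1 − 0.07709567)·5.634/1237 = 0.0016634071.
Dept III: Wₕ = 0.37093233; term = 0.37093233²·(1 − 0.13772329)·13.25/1303 = 0.0012064449.
Sum = 0.002869852.
SE = √(0.002869852) = 0.05357.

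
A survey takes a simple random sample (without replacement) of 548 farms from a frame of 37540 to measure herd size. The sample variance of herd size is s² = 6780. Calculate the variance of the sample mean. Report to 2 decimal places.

12.19

Under SRS without replacement, Var(ȳ) = (1 − f)·s²/n with f = n/N = 548/37540 = 0.01459776.
Var(ȳ) = (1 − 0.01459776)·6780/548 = 0.98540224·12.372263 = 12.191655.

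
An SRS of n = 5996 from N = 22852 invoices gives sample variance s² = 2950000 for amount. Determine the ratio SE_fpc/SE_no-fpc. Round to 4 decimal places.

f = n/N = 5996/22852 = 0.26238404.
SE_no-fpc = √(s²/n) = 22.180953; SE_fpc = √((1−f)s²/n) = 19.050016.
Ratio = √(1−f) = 0.85884572.

0.8588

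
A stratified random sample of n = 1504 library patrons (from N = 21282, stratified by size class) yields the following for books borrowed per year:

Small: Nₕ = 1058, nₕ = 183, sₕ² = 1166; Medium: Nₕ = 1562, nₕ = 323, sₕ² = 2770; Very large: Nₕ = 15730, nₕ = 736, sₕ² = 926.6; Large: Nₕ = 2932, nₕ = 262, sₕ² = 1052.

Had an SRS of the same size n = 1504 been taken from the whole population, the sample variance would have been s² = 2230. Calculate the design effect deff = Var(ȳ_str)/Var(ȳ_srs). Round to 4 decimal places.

Var(ȳ_str) = Σ Wₕ²(1−fₕ)sₕ²/nₕ with Wₕ = Nₕ/21282:
  Small: (1058/21282)²·(1−183/1058)·1166/183 = 0.013023158
  Medium: (1562/21282)²·(1−323/1562)·2770/323 = 0.036644154
  Very large: (15730/21282)²·(1−736/15730)·926.6/736 = 0.6555953
  Large: (2932/21282)²·(1−262/2932)·1052/262 = 0.069400851
  → Var(ȳ_str) = 0.77466346.
Var(ȳ_srs) = (1 − 1504/21282)·2230/1504 = 1.3779294.
deff = 0.77466346 / 1.3779294 = 0.5622.

0.5622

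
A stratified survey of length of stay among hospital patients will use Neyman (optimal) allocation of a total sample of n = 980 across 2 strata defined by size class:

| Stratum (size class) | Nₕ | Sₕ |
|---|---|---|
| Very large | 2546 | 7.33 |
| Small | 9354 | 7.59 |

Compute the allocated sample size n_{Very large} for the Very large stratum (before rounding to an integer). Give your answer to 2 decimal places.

203.98

Neyman allocation: nₕ = n·NₕSₕ / Σⱼ NⱼSⱼ.
Σ NⱼSⱼ = 2546·7.33 + 9354·7.59 = 89659.04.
n_{Very large} = 980·2546·7.33 / 89659.04 = 203.98.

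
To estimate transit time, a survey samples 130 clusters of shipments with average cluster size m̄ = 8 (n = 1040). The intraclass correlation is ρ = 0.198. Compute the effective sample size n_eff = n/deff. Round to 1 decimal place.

deff = 1 + (8 − 1)·0.198 = 1 + 1.386 = 2.386.
n_eff = 1040 / 2.386 = 435.9.

435.9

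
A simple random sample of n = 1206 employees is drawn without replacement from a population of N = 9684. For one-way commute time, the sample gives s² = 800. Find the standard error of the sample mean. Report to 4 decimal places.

0.7621

Under SRS without replacement, Var(ȳ) = (1 − f)·s²/n with f = n/N = 1206/9684 = 0.12453532.
Var(ȳ) = (1 − 0.12453532)·800/1206 = 0.87546468·0.66334992 = 0.58073943.
SE(ȳ) = √(0.58073943) = 0.7621.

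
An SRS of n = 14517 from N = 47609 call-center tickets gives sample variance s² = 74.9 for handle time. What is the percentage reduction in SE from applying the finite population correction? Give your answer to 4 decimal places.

f = n/N = 14517/47609 = 0.30492134.
SE_no-fpc = √(s²/n) = 0.071829438; SE_fpc = √((1−f)s²/n) = 0.059885192.
Ratio = √(1−f) = 0.83371378. Reduction = 100·(1 − 0.83371378) = 16.6286%.

16.6286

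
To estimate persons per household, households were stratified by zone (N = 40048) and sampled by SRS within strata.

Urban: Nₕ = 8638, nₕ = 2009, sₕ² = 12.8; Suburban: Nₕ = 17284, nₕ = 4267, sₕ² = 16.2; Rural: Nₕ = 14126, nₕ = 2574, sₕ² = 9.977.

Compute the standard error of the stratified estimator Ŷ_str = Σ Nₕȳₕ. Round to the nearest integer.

1361

Var(Ŷ_str) = Σₕ Nₕ²(1 − fₕ)sₕ²/nₕ.
Urban: 8638²·(1 − 2009/8638)·12.8/2009 = 364830.6.
Suburban: 17284²·(1 − 4267/17284)·16.2/4267 = 854176.33.
Rural: 14126²·(1 − 2574/14126)·9.977/2574 = 632510.61.
Sum = 1.8515175 × 10^6.
SE = √(1.8515175 × 10^6) = 1361.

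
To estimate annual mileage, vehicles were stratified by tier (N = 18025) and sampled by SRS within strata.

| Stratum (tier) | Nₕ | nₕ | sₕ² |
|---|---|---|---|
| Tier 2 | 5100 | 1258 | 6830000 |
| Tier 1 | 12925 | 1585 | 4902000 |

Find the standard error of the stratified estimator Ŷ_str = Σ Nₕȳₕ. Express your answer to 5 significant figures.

Var(Ŷ_str) = Σₕ Nₕ²(1 − fₕ)sₕ²/nₕ.
Tier 2: 5100²·(1 − 1258/5100)·6830000/1258 = 1.0638186 × 10^11.
Tier 1: 12925²·(1 − 1585/12925)·4902000/1585 = 4.5330201 × 10^11.
Sum = 5.5968387 × 10^11.
SE = √(5.5968387 × 10^11) = 748120.

748120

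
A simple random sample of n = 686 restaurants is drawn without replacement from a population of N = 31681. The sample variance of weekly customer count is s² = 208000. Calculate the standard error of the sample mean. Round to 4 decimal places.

Under SRS without replacement, Var(ȳ) = (1 − f)·s²/n with f = n/N = 686/31681 = 0.02165336.
Var(ȳ) = (1 − 0.02165336)·208000/686 = 0.97834664·303.207 = 296.64155.
SE(ȳ) = √(296.64155) = 17.2233.

17.2233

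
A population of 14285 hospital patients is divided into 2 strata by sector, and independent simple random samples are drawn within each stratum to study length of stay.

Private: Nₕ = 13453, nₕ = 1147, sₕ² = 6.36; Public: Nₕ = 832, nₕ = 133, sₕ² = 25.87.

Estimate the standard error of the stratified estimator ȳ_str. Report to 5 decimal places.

0.07108

Var(ȳ_str) = Σₕ Wₕ²(1 − fₕ)sₕ²/nₕ with Wₕ = Nₕ/N, N = 14285.
Private: Wₕ = 0.94175709; term = 0.94175709²·(1 − 0.08525979)·6.36/1147 = 0.0044985159.
Public: Wₕ = 0.05824291; term = 0.05824291²·(1 − 0.15985577)·25.87/133 = 5.5435096 × 10^-4.
Sum = 0.0050528669.
SE = √(0.0050528669) = 0.07108.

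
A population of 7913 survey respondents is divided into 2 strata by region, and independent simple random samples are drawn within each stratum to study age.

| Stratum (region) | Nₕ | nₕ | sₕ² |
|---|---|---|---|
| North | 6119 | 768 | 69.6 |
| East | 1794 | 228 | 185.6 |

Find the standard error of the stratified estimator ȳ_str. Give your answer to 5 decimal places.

Var(ȳ_str) = Σₕ Wₕ²(1 − fₕ)sₕ²/nₕ with Wₕ = Nₕ/N, N = 7913.
North: Wₕ = 0.77328447; term = 0.77328447²·(1 − 0.12551070)·69.6/768 = 0.047389387.
East: Wₕ = 0.22671553; term = 0.22671553²·(1 − 0.12709030)·185.6/228 = 0.036523719.
Sum = 0.083913106.
SE = √(0.083913106) = 0.28968.

0.28968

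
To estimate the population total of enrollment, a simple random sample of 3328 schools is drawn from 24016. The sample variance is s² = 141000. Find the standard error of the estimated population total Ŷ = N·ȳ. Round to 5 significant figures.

Var(Ŷ) = N²·Var(ȳ) = N²·(1 − n/N)·s²/n.
f = 3328/24016 = 0.13857428; Var(ȳ) = 0.86142572·141000/3328 = 36.496703.
Var(Ŷ) = 24016² · 36.496703 = 2.105014 × 10^10.
SE(Ŷ) = √(2.105014 × 10^10) = 145090.

145090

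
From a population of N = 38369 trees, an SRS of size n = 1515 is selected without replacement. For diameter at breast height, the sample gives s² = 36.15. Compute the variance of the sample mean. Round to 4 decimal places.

Under SRS without replacement, Var(ȳ) = (1 − f)·s²/n with f = n/N = 1515/38369 = 0.03948500.
Var(ȳ) = (1 − 0.03948500)·36.15/1515 = 0.96051500·0.023861386 = 0.022919219.

0.0229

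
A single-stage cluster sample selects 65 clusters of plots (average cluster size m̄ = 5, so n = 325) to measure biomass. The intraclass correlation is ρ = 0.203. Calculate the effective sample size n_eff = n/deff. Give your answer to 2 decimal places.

179.36

deff = 1 + (5 − 1)·0.203 = 1 + 0.812 = 1.812.
n_eff = 325 / 1.812 = 179.36.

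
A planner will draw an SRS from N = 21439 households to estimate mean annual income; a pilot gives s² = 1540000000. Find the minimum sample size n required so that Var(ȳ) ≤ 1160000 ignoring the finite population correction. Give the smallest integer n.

Without fpc, n₀ = s²/D = 1540000000/1160000 = 1327.5862.
Rounding up, n = 1328.

1328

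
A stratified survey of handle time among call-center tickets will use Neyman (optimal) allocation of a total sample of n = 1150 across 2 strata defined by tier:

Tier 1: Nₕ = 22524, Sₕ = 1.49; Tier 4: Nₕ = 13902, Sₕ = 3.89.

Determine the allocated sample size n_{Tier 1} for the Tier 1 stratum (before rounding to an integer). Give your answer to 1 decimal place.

Neyman allocation: nₕ = n·NₕSₕ / Σⱼ NⱼSⱼ.
Σ NⱼSⱼ = 22524·1.49 + 13902·3.89 = 87639.54.
n_{Tier 1} = 1150·22524·1.49 / 87639.54 = 440.4.

440.4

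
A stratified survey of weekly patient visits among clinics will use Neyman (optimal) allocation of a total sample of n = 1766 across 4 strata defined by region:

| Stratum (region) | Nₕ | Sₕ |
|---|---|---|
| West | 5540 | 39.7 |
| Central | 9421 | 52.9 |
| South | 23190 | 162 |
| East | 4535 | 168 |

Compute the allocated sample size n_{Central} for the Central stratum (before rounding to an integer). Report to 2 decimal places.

168.06

Neyman allocation: nₕ = n·NₕSₕ / Σⱼ NⱼSⱼ.
Σ NⱼSⱼ = 5540·39.7 + 9421·52.9 + 23190·162 + 4535·168 = 5.2369689 × 10^6.
n_{Central} = 1766·9421·52.9 / (5.2369689 × 10^6) = 168.06.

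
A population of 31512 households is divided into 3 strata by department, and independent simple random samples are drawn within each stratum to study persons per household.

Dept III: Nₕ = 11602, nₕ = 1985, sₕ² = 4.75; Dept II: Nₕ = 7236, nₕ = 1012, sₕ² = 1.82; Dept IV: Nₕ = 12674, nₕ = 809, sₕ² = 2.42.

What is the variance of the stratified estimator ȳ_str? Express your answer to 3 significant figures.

Var(ȳ_str) = Σₕ Wₕ²(1 − fₕ)sₕ²/nₕ with Wₕ = Nₕ/N, N = 31512.
Dept III: Wₕ = 0.36817720; term = 0.36817720²·(1 − 0.17109119)·4.75/1985 = 2.6887699 × 10^-4.
Dept II: Wₕ = 0.22962681; term = 0.22962681²·(1 − 0.13985627)·1.82/1012 = 8.1565609 × 10^-5.
Dept IV: Wₕ = 0.40219599; term = 0.40219599²·(1 − 0.06383147)·2.42/809 = 4.5299807 × 10^-4.
Sum = 8.0344067 × 10^-4.

8.03 × 10^-4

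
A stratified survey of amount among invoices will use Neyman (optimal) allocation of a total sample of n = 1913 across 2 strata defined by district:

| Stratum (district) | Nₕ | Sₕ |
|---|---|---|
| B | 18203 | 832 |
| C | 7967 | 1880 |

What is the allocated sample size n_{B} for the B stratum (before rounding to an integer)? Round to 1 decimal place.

961.8

Neyman allocation: nₕ = n·NₕSₕ / Σⱼ NⱼSⱼ.
Σ NⱼSⱼ = 18203·832 + 7967·1880 = 3.0122856 × 10^7.
n_{B} = 1913·18203·832 / (3.0122856 × 10^7) = 961.8.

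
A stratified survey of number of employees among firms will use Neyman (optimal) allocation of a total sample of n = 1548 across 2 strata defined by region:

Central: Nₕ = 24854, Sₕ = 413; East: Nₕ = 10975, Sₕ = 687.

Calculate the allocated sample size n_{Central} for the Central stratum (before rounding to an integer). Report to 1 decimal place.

892.5

Neyman allocation: nₕ = n·NₕSₕ / Σⱼ NⱼSⱼ.
Σ NⱼSⱼ = 24854·413 + 10975·687 = 1.7804527 × 10^7.
n_{Central} = 1548·24854·413 / (1.7804527 × 10^7) = 892.5.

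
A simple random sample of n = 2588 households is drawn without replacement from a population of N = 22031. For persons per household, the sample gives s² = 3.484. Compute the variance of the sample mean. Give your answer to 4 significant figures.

0.001188

Under SRS without replacement, Var(ȳ) = (1 − f)·s²/n with f = n/N = 2588/22031 = 0.11747084.
Var(ȳ) = (1 − 0.11747084)·3.484/2588 = 0.88252916·0.0013462133 = 0.0011880725.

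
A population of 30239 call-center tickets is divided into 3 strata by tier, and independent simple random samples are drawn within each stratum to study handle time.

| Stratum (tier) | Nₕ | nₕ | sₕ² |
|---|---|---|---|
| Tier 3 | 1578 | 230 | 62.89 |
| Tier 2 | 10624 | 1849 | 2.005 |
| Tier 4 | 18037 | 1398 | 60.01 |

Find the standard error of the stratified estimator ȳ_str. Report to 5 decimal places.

0.12180

Var(ȳ_str) = Σₕ Wₕ²(1 − fₕ)sₕ²/nₕ with Wₕ = Nₕ/N, N = 30239.
Tier 3: Wₕ = 0.05218427; term = 0.05218427²·(1 − 0.14575412)·62.89/230 = 6.3608595 × 10^-4.
Tier 2: Wₕ = 0.35133437; term = 0.35133437²·(1 − 0.17403991)·2.005/1849 = 1.1055485 × 10^-4.
Tier 4: Wₕ = 0.59648137; term = 0.59648137²·(1 − 0.07750735)·60.01/1398 = 0.014088772.
Sum = 0.014835413.
SE = √(0.014835413) = 0.12180.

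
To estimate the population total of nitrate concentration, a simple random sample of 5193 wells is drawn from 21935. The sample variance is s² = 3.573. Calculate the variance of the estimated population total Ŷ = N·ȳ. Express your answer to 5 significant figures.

Var(Ŷ) = N²·Var(ȳ) = N²·(1 − n/N)·s²/n.
f = 5193/21935 = 0.23674493; Var(ȳ) = 0.76325507·3.573/5193 = 5.2515124 × 10^-4.
Var(Ŷ) = 21935² · (5.2515124 × 10^-4) = 252673.49.

252670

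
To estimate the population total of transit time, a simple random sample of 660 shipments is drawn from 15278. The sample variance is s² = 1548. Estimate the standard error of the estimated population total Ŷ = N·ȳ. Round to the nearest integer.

22887

Var(Ŷ) = N²·Var(ȳ) = N²·(1 − n/N)·s²/n.
f = 660/15278 = 0.04319937; Var(ȳ) = 0.95680063·1548/660 = 2.2441324.
Var(Ŷ) = 15278² · 2.2441324 = 5.2381929 × 10^8.
SE(Ŷ) = √(5.2381929 × 10^8) = 22887.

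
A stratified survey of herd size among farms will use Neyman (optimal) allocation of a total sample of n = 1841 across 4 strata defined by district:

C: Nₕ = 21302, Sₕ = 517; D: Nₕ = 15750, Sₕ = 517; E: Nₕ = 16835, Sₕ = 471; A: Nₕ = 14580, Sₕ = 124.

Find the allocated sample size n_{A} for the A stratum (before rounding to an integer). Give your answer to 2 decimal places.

115.20

Neyman allocation: nₕ = n·NₕSₕ / Σⱼ NⱼSⱼ.
Σ NⱼSⱼ = 21302·517 + 15750·517 + 16835·471 + 14580·124 = 2.8893089 × 10^7.
n_{A} = 1841·14580·124 / (2.8893089 × 10^7) = 115.20.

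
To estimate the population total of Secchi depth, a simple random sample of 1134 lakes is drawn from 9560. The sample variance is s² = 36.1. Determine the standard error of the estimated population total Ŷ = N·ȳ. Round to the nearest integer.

1601

Var(Ŷ) = N²·Var(ȳ) = N²·(1 − n/N)·s²/n.
f = 1134/9560 = 0.11861925; Var(ȳ) = 0.88138075·36.1/1134 = 0.028058065.
Var(Ŷ) = 9560² · 0.028058065 = 2.5643276 × 10^6.
SE(Ŷ) = √(2.5643276 × 10^6) = 1601.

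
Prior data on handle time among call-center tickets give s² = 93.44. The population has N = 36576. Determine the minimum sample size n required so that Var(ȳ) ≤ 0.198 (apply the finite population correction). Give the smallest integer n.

Without fpc, n₀ = s²/D = 93.44/0.198 = 471.9192.
With fpc, (1 − n/N)·s²/n ≤ D requires n ≥ n₀/(1 + n₀/N) = 471.9192/(1 + 471.9192/36576) = 465.9079.
Rounding up, n = 466.

466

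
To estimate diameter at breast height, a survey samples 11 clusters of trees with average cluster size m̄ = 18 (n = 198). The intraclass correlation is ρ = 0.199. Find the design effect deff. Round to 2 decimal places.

4.38

deff = 1 + (18 − 1)·0.199 = 1 + 3.383 = 4.383.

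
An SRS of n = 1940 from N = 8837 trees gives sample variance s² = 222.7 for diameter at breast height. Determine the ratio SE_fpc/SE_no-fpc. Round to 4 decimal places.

f = n/N = 1940/8837 = 0.21953152.
SE_no-fpc = √(s²/n) = 0.33881236; SE_fpc = √((1−f)s²/n) = 0.29932082.
Ratio = √(1−f) = 0.88344127.

0.8834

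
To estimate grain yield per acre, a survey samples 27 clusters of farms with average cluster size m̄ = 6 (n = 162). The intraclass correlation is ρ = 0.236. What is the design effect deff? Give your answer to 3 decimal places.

2.180

deff = 1 + (6 − 1)·0.236 = 1 + 1.18 = 2.18.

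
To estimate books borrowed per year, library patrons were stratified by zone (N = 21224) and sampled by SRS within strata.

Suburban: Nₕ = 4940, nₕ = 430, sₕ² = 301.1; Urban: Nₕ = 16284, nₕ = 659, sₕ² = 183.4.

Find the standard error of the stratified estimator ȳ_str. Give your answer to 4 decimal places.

0.4380

Var(ȳ_str) = Σₕ Wₕ²(1 − fₕ)sₕ²/nₕ with Wₕ = Nₕ/N, N = 21224.
Suburban: Wₕ = 0.23275537; term = 0.23275537²·(1 − 0.08704453)·301.1/430 = 0.034633096.
Urban: Wₕ = 0.76724463; term = 0.76724463²·(1 − 0.04046917)·183.4/659 = 0.15719566.
Sum = 0.19182876.
SE = √(0.19182876) = 0.4380.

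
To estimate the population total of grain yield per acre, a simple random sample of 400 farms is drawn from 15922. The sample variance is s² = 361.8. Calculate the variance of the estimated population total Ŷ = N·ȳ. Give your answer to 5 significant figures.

2.2354 × 10^8

Var(Ŷ) = N²·Var(ȳ) = N²·(1 − n/N)·s²/n.
f = 400/15922 = 0.02512247; Var(ȳ) = 0.97487753·361.8/400 = 0.88177672.
Var(Ŷ) = 15922² · 0.88177672 = 2.2353929 × 10^8.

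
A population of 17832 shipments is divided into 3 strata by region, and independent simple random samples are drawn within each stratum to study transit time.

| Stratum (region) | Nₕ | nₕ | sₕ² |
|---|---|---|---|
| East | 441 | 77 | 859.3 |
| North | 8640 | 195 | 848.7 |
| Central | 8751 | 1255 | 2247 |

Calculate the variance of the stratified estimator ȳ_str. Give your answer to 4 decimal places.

1.3737

Var(ȳ_str) = Σₕ Wₕ²(1 − fₕ)sₕ²/nₕ with Wₕ = Nₕ/N, N = 17832.
East: Wₕ = 0.02473082; term = 0.02473082²·(1 − 0.17460317)·859.3/77 = 0.005633703.
North: Wₕ = 0.48452221; term = 0.48452221²·(1 − 0.02256944)·848.7/195 = 0.998695.
Central: Wₕ = 0.49074697; term = 0.49074697²·(1 − 0.14341218)·2247/1255 = 0.36935714.
Sum = 1.3736858.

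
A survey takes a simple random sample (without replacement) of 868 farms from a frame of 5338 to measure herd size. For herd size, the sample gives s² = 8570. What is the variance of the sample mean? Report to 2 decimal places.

8.27

Under SRS without replacement, Var(ȳ) = (1 − f)·s²/n with f = n/N = 868/5338 = 0.16260772.
Var(ȳ) = (1 − 0.16260772)·8570/868 = 0.83739228·9.8732719 = 8.2678017.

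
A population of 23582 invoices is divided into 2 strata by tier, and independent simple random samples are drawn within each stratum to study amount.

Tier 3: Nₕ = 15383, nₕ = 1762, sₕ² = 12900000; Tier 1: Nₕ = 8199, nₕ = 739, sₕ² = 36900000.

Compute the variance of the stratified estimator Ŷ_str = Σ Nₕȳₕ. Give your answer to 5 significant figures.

Var(Ŷ_str) = Σₕ Nₕ²(1 − fₕ)sₕ²/nₕ.
Tier 3: 15383²·(1 − 1762/15383)·12900000/1762 = 1.53403 × 10^12.
Tier 1: 8199²·(1 − 739/8199)·36900000/739 = 3.0540887 × 10^12.
Sum = 4.5881187 × 10^12.

4.5881 × 10^12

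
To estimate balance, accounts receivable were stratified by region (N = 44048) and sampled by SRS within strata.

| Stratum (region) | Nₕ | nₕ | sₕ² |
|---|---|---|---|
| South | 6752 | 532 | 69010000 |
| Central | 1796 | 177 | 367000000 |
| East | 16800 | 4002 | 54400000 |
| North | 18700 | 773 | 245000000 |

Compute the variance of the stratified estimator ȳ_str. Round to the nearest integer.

62184

Var(ȳ_str) = Σₕ Wₕ²(1 − fₕ)sₕ²/nₕ with Wₕ = Nₕ/N, N = 44048.
South: Wₕ = 0.15328732; term = 0.15328732²·(1 − 0.07879147)·69010000/532 = 2807.8301.
Central: Wₕ = 0.04077370; term = 0.04077370²·(1 − 0.09855234)·367000000/177 = 3107.3745.
East: Wₕ = 0.38140211; term = 0.38140211²·(1 − 0.23821429)·54400000/4002 = 1506.3324.
North: Wₕ = 0.42453687; term = 0.42453687²·(1 − 0.04133690)·245000000/773 = 54762.52.
Sum = 62184.057.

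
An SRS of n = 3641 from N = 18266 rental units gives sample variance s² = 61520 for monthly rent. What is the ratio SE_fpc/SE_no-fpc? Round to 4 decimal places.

0.8948

f = n/N = 3641/18266 = 0.19933209.
SE_no-fpc = √(s²/n) = 4.11053; SE_fpc = √((1−f)s²/n) = 3.6781043.
Ratio = √(1−f) = 0.89480048.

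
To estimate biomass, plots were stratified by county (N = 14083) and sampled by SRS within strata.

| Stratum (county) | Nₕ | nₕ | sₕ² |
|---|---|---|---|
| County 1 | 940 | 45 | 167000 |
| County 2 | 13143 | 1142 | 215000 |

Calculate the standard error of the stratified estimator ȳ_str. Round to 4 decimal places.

12.8634

Var(ȳ_str) = Σₕ Wₕ²(1 − fₕ)sₕ²/nₕ with Wₕ = Nₕ/N, N = 14083.
County 1: Wₕ = 0.06674714; term = 0.06674714²·(1 − 0.04787234)·167000/45 = 15.742166.
County 2: Wₕ = 0.93325286; term = 0.93325286²·(1 − 0.08689036)·215000/1142 = 149.72487.
Sum = 165.46704.
SE = √(165.46704) = 12.8634.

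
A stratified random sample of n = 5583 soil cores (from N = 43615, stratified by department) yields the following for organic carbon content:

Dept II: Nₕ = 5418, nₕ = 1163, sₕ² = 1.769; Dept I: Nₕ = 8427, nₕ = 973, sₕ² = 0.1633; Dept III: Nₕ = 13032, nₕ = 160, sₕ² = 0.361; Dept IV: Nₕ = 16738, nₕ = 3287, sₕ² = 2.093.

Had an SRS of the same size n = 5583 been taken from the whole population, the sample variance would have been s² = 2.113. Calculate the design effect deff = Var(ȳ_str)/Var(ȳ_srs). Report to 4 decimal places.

0.9039

Var(ȳ_str) = Σ Wₕ²(1−fₕ)sₕ²/nₕ with Wₕ = Nₕ/43615:
  Dept II: (5418/43615)²·(1−1163/5418)·1.769/1163 = 1.8433802 × 10^-5
  Dept I: (8427/43615)²·(1−973/8427)·0.1633/973 = 5.5419675 × 10^-6
  Dept III: (13032/43615)²·(1−160/13032)·0.361/160 = 1.9896311 × 10^-4
  Dept IV: (16738/43615)²·(1−3287/16738)·2.093/3287 = 7.5362606 × 10^-5
  → Var(ȳ_str) = 2.9830149 × 10^-4.
Var(ȳ_srs) = (1 − 5583/43615)·2.113/5583 = 3.3002372 × 10^-4.
deff = (2.9830149 × 10^-4) / (3.3002372 × 10^-4) = 0.9039.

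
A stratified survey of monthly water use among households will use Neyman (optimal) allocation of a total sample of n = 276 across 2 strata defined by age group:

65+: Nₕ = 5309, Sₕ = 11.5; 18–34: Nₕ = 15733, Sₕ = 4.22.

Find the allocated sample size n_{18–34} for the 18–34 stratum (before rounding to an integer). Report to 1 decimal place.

143.8

Neyman allocation: nₕ = n·NₕSₕ / Σⱼ NⱼSⱼ.
Σ NⱼSⱼ = 5309·11.5 + 15733·4.22 = 127446.76.
n_{18–34} = 276·15733·4.22 / 127446.76 = 143.8.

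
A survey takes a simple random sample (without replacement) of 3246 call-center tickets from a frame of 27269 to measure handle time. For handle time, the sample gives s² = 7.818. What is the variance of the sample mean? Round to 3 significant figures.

0.00212

Under SRS without replacement, Var(ȳ) = (1 − f)·s²/n with f = n/N = 3246/27269 = 0.11903627.
Var(ȳ) = (1 − 0.11903627)·7.818/3246 = 0.88096373·0.0024085028 = 0.0021218036.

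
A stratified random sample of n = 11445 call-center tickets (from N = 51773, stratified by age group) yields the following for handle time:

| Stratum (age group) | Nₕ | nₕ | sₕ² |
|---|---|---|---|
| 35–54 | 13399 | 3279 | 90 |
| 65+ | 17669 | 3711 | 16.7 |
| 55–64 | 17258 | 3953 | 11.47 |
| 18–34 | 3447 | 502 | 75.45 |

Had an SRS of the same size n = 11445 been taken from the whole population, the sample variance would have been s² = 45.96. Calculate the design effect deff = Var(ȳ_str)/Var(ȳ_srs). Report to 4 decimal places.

0.8377

Var(ȳ_str) = Σ Wₕ²(1−fₕ)sₕ²/nₕ with Wₕ = Nₕ/51773:
  35–54: (13399/51773)²·(1−3279/13399)·90/3279 = 0.0013885046
  65+: (17669/51773)²·(1−3711/17669)·16.7/3711 = 4.1405117 × 10^-4
  55–64: (17258/51773)²·(1−3953/17258)·11.47/3953 = 2.4856231 × 10^-4
  18–34: (3447/51773)²·(1−502/3447)·75.45/502 = 5.6921384 × 10^-4
  → Var(ȳ_str) = 0.0026203319.
Var(ȳ_srs) = (1 − 11445/51773)·45.96/11445 = 0.003128006.
deff = 0.0026203319 / 0.003128006 = 0.8377.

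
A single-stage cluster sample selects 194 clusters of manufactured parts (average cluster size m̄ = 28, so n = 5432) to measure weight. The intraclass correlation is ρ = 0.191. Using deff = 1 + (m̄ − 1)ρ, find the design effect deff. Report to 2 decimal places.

6.16

deff = 1 + (28 − 1)·0.191 = 1 + 5.157 = 6.157.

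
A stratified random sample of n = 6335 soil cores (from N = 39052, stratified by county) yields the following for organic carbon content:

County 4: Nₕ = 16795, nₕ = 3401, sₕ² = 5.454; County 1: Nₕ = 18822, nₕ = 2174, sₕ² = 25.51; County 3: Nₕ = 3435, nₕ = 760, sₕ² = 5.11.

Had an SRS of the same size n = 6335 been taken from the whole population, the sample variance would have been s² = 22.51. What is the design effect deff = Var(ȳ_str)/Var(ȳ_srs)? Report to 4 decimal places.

Var(ȳ_str) = Σ Wₕ²(1−fₕ)sₕ²/nₕ with Wₕ = Nₕ/39052:
  County 4: (16795/39052)²·(1−3401/16795)·5.454/3401 = 2.3654417 × 10^-4
  County 1: (18822/39052)²·(1−2174/18822)·25.51/2174 = 0.0024109722
  County 3: (3435/39052)²·(1−760/3435)·5.11/760 = 4.0510842 × 10^-5
  → Var(ȳ_str) = 0.0026880272.
Var(ȳ_srs) = (1 − 6335/39052)·22.51/6335 = 0.0029768645.
deff = 0.0026880272 / 0.0029768645 = 0.9030.

0.9030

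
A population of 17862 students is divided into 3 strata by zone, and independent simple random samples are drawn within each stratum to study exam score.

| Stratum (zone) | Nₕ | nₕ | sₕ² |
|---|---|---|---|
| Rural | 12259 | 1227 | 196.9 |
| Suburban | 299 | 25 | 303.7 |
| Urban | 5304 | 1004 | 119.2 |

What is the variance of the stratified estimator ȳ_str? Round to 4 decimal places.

Var(ȳ_str) = Σₕ Wₕ²(1 − fₕ)sₕ²/nₕ with Wₕ = Nₕ/N, N = 17862.
Rural: Wₕ = 0.68631732; term = 0.68631732²·(1 − 0.10008973)·196.9/1227 = 0.068022139.
Suburban: Wₕ = 0.01673945; term = 0.01673945²·(1 − 0.08361204)·303.7/25 = 0.0031193662.
Urban: Wₕ = 0.29694323; term = 0.29694323²·(1 − 0.18929110)·119.2/1004 = 0.0084870028.
Sum = 0.079628508.

0.0796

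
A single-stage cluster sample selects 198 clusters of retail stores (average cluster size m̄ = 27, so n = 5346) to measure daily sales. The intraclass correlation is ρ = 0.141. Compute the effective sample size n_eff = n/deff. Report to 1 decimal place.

1145.7

deff = 1 + (27 − 1)·0.141 = 1 + 3.666 = 4.666.
n_eff = 5346 / 4.666 = 1145.7.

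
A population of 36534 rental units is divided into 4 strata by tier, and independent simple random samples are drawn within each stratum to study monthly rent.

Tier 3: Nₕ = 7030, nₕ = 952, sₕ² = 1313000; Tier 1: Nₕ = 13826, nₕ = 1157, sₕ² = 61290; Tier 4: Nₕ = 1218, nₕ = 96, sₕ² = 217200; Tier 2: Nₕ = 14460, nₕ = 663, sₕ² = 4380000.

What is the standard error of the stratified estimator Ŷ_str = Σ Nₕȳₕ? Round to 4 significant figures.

Var(Ŷ_str) = Σₕ Nₕ²(1 − fₕ)sₕ²/nₕ.
Tier 3: 7030²·(1 − 952/7030)·1313000/952 = 5.8930998 × 10^10.
Tier 1: 13826²·(1 − 1157/13826)·61290/1157 = 9.2788713 × 10^9.
Tier 4: 1218²·(1 − 96/1218)·217200/96 = 3.0919234 × 10^9.
Tier 2: 14460²·(1 − 663/14460)·4380000/663 = 1.3179943 × 10^12.
Sum = 1.3892961 × 10^12.
SE = √(1.3892961 × 10^12) = 1.179 × 10^6.

1.179 × 10^6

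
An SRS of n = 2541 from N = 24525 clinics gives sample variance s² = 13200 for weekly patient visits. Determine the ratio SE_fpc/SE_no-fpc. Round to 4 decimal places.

f = n/N = 2541/24525 = 0.10360856.
SE_no-fpc = √(s²/n) = 2.2792115; SE_fpc = √((1−f)s²/n) = 2.1579108.
Ratio = √(1−f) = 0.94677951.

0.9468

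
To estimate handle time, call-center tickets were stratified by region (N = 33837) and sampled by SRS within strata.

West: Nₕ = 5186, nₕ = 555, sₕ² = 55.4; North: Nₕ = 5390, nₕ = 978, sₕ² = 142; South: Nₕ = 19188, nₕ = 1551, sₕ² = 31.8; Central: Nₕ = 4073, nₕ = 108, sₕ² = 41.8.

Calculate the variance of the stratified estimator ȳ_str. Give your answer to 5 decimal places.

0.01663

Var(ȳ_str) = Σₕ Wₕ²(1 − fₕ)sₕ²/nₕ with Wₕ = Nₕ/N, N = 33837.
West: Wₕ = 0.15326418; term = 0.15326418²·(1 − 0.10701890)·55.4/555 = 0.002093825.
North: Wₕ = 0.15929308; term = 0.15929308²·(1 − 0.18144712)·142/978 = 0.0030157133.
South: Wₕ = 0.56707155; term = 0.56707155²·(1 − 0.08083177)·31.8/1551 = 0.0060601873.
Central: Wₕ = 0.12037119; term = 0.12037119²·(1 − 0.02651608)·41.8/108 = 0.0054591676.
Sum = 0.016628893.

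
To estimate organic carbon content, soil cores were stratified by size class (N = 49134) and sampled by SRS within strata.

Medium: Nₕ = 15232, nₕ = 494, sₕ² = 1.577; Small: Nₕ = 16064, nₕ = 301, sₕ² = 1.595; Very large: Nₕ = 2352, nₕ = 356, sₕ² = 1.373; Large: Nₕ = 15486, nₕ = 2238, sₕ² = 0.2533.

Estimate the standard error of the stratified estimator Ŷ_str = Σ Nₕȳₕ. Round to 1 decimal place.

1449.1

Var(Ŷ_str) = Σₕ Nₕ²(1 − fₕ)sₕ²/nₕ.
Medium: 15232²·(1 − 494/15232)·1.577/494 = 716638.65.
Small: 16064²·(1 − 301/16064)·1.595/301 = 1.3417968 × 10^6.
Very large: 2352²·(1 − 356/2352)·1.373/356 = 18105.828.
Large: 15486²·(1 − 2238/15486)·0.2533/2238 = 23220.132.
Sum = 2.0997614 × 10^6.
SE = √(2.0997614 × 10^6) = 1449.1.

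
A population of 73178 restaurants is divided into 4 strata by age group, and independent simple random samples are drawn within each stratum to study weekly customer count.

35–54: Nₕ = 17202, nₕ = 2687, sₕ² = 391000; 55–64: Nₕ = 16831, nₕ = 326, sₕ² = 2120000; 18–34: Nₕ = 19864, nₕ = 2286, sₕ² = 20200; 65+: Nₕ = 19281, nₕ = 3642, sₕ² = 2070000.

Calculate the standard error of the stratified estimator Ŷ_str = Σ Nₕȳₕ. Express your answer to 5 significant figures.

1.4203 × 10^6

Var(Ŷ_str) = Σₕ Nₕ²(1 − fₕ)sₕ²/nₕ.
35–54: 17202²·(1 − 2687/17202)·391000/2687 = 3.6333319 × 10^10.
55–64: 16831²·(1 − 326/16831)·2120000/326 = 1.8065239 × 10^12.
18–34: 19864²·(1 − 2286/19864)·20200/2286 = 3.0853988 × 10^9.
65+: 19281²·(1 − 3642/19281)·2070000/3642 = 1.7138347 × 10^11.
Sum = 2.0173261 × 10^12.
SE = √(2.0173261 × 10^12) = 1.4203 × 10^6.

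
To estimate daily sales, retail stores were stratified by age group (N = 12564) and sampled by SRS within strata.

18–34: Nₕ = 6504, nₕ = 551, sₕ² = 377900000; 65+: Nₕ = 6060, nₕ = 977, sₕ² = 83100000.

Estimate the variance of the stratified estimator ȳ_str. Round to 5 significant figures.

184820

Var(ȳ_str) = Σₕ Wₕ²(1 − fₕ)sₕ²/nₕ with Wₕ = Nₕ/N, N = 12564.
18–34: Wₕ = 0.51766953; term = 0.51766953²·(1 − 0.08471710)·377900000/551 = 168223.19.
65+: Wₕ = 0.48233047; term = 0.48233047²·(1 − 0.16122112)·83100000/977 = 16597.525.
Sum = 184820.72.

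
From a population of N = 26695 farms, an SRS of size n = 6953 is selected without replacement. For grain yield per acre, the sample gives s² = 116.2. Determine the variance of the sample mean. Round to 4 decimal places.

0.0124

Under SRS without replacement, Var(ȳ) = (1 − f)·s²/n with f = n/N = 6953/26695 = 0.26046076.
Var(ȳ) = (1 − 0.26046076)·116.2/6953 = 0.73953924·0.016712211 = 0.012359335.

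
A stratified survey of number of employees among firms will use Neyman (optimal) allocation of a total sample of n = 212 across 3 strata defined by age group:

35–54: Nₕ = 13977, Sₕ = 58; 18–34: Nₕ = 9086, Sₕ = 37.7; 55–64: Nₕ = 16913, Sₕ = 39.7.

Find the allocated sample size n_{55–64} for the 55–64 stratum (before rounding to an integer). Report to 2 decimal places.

78.01

Neyman allocation: nₕ = n·NₕSₕ / Σⱼ NⱼSⱼ.
Σ NⱼSⱼ = 13977·58 + 9086·37.7 + 16913·39.7 = 1.8246543 × 10^6.
n_{55–64} = 212·16913·39.7 / (1.8246543 × 10^6) = 78.01.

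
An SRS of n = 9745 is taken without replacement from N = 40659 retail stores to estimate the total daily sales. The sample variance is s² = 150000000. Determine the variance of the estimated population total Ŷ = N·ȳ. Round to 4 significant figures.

1.935 × 10^13

Var(Ŷ) = N²·Var(ȳ) = N²·(1 − n/N)·s²/n.
f = 9745/40659 = 0.23967633; Var(ȳ) = 0.76032367·150000000/9745 = 11703.289.
Var(Ŷ) = 40659² · 11703.289 = 1.9347342 × 10^13.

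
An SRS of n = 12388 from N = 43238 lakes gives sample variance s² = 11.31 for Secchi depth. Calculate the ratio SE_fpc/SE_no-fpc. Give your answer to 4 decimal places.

0.8447

f = n/N = 12388/43238 = 0.28650724.
SE_no-fpc = √(s²/n) = 0.030215564; SE_fpc = √((1−f)s²/n) = 0.025522634.
Ratio = √(1−f) = 0.84468501.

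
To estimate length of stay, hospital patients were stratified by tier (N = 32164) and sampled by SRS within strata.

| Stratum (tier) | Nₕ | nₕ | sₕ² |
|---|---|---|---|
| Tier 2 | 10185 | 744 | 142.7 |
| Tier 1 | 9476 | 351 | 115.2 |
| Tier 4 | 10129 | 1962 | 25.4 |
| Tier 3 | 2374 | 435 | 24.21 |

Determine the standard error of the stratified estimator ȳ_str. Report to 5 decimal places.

0.21574

Var(ȳ_str) = Σₕ Wₕ²(1 − fₕ)sₕ²/nₕ with Wₕ = Nₕ/N, N = 32164.
Tier 2: Wₕ = 0.31665838; term = 0.31665838²·(1 − 0.07304860)·142.7/744 = 0.01782748.
Tier 1: Wₕ = 0.29461510; term = 0.29461510²·(1 − 0.03704095)·115.2/351 = 0.027432361.
Tier 4: Wₕ = 0.31491730; term = 0.31491730²·(1 − 0.19370125)·25.4/1962 = 0.0010351987.
Tier 3: Wₕ = 0.07380923; term = 0.07380923²·(1 − 0.18323505)·24.21/435 = 2.476418 × 10^-4.
Sum = 0.046542682.
SE = √(0.046542682) = 0.21574.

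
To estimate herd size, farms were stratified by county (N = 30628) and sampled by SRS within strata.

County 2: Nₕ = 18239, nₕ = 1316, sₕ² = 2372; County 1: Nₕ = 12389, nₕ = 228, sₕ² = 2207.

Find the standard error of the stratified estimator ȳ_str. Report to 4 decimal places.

1.4655

Var(ȳ_str) = Σₕ Wₕ²(1 − fₕ)sₕ²/nₕ with Wₕ = Nₕ/N, N = 30628.
County 2: Wₕ = 0.59550085; term = 0.59550085²·(1 − 0.07215308)·2372/1316 = 0.59306172.
County 1: Wₕ = 0.40449915; term = 0.40449915²·(1 − 0.01840342)·2207/228 = 1.5546612.
Sum = 2.1477229.
SE = √(2.1477229) = 1.4655.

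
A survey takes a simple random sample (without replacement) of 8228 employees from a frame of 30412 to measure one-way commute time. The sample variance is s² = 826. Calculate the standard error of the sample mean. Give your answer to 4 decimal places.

0.2706

Under SRS without replacement, Var(ȳ) = (1 − f)·s²/n with f = n/N = 8228/30412 = 0.27055110.
Var(ȳ) = (1 − 0.27055110)·826/8228 = 0.72944890·0.10038892 = 0.073228584.
SE(ȳ) = √(0.073228584) = 0.2706.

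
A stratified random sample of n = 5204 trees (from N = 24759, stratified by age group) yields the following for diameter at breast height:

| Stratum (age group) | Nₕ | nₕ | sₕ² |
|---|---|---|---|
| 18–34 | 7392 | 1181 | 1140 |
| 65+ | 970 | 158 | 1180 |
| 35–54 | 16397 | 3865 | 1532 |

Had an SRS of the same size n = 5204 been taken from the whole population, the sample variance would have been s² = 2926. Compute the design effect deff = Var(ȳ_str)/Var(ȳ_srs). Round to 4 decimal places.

Var(ȳ_str) = Σ Wₕ²(1−fₕ)sₕ²/nₕ with Wₕ = Nₕ/24759:
  18–34: (7392/24759)²·(1−1181/7392)·1140/1181 = 0.072295662
  65+: (970/24759)²·(1−158/970)·1180/158 = 0.009595917
  35–54: (16397/24759)²·(1−3865/16397)·1532/3865 = 0.13287028
  → Var(ȳ_str) = 0.21476186.
Var(ȳ_srs) = (1 − 5204/24759)·2926/5204 = 0.44408055.
deff = 0.21476186 / 0.44408055 = 0.4836.

0.4836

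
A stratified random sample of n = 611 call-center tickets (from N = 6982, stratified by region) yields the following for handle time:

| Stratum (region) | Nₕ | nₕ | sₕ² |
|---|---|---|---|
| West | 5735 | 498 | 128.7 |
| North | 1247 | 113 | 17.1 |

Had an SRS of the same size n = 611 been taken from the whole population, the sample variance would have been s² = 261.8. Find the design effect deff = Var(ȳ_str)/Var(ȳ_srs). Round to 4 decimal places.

Var(ȳ_str) = Σ Wₕ²(1−fₕ)sₕ²/nₕ with Wₕ = Nₕ/6982:
  West: (5735/6982)²·(1−498/5735)·128.7/498 = 0.15922289
  North: (1247/6982)²·(1−113/1247)·17.1/113 = 0.0043897267
  → Var(ȳ_str) = 0.16361262.
Var(ȳ_srs) = (1 − 611/6982)·261.8/611 = 0.39098149.
deff = 0.16361262 / 0.39098149 = 0.4185.

0.4185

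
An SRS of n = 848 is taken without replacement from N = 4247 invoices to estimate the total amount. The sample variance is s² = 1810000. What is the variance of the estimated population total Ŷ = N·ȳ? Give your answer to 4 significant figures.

Var(Ŷ) = N²·Var(ȳ) = N²·(1 − n/N)·s²/n.
f = 848/4247 = 0.19967036; Var(ȳ) = 0.80032964·1810000/848 = 1708.2508.
Var(Ŷ) = 4247² · 1708.2508 = 3.0811735 × 10^10.

3.081 × 10^10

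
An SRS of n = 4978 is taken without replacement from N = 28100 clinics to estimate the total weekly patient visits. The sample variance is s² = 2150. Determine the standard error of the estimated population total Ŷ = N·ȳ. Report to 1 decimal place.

16751.7

Var(Ŷ) = N²·Var(ȳ) = N²·(1 − n/N)·s²/n.
f = 4978/28100 = 0.17715302; Var(ȳ) = 0.82284698·2150/4978 = 0.35538791.
Var(Ŷ) = 28100² · 0.35538791 = 2.8061785 × 10^8.
SE(Ŷ) = √(2.8061785 × 10^8) = 16751.7.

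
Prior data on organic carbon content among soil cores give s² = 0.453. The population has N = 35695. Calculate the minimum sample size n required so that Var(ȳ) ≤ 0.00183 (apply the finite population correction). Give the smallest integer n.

Without fpc, n₀ = s²/D = 0.453/0.00183 = 247.5410.
With fpc, (1 − n/N)·s²/n ≤ D requires n ≥ n₀/(1 + n₀/N) = 247.5410/(1 + 247.5410/35695) = 245.8362.
Rounding up, n = 246.

246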